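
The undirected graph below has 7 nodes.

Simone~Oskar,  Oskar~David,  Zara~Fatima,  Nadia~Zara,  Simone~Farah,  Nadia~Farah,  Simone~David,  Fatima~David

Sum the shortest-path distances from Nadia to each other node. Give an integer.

Distances from Nadia: David:3, Farah:1, Fatima:2, Oskar:3, Simone:2, Zara:1.
Sum = 3 + 1 + 2 + 3 + 2 + 1 = 12.

12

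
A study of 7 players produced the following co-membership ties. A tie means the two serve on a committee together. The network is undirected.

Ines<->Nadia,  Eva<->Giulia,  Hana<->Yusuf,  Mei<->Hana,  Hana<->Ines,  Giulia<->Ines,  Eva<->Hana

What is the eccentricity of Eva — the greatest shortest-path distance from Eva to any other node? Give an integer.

3

Distances from Eva: Giulia:1, Hana:1, Ines:2, Mei:2, Nadia:3, Yusuf:2.
The largest is 3 (to Nadia), so the eccentricity of Eva is 3.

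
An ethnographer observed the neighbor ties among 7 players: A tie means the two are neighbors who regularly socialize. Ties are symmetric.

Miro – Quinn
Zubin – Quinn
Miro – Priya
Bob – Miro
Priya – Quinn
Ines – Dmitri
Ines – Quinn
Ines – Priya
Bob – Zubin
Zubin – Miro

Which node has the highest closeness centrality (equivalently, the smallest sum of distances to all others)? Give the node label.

Farness (sum of distances to all others) for each node — Bob:13, Dmitri:15, Ines:10, Miro:9, Priya:9, Quinn:8, Zubin:10.
The smallest farness is 8, for Quinn, so Quinn has the highest closeness.

Quinn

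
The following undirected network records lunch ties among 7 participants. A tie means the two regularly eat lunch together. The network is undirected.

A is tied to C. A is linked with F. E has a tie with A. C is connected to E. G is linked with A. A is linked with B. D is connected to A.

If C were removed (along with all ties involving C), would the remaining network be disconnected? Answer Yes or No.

Even without C, every remaining node can still reach every other (the residual graph is connected), so C is not a cut vertex.

No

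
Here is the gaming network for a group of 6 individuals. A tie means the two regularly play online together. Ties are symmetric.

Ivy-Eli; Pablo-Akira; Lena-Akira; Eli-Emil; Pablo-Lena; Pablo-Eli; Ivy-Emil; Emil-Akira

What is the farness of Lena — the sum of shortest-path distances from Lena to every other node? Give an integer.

Distances from Lena: Akira:1, Eli:2, Emil:2, Ivy:3, Pablo:1.
Sum = 1 + 2 + 2 + 3 + 1 = 9.

9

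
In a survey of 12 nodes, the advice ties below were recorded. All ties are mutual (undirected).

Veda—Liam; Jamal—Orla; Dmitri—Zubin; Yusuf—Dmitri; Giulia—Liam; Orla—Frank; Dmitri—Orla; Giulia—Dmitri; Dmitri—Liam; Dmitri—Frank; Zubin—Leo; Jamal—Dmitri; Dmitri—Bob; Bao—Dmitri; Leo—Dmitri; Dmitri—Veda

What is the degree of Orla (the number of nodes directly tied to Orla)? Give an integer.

Orla is directly tied to Dmitri, Frank, and Jamal. That is 3 neighbors, so the degree of Orla is 3.

3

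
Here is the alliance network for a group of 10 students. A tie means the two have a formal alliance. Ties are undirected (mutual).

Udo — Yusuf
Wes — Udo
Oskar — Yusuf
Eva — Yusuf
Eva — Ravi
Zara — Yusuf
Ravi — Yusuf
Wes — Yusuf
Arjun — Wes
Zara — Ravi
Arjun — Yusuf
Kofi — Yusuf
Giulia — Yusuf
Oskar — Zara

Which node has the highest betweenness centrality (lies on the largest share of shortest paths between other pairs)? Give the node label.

Unnormalized betweenness of each node: Arjun:0, Eva:0, Giulia:0, Kofi:0, Oskar:0, Ravi:1/2, Udo:0, Wes:1/2, Yusuf:59/2, Zara:1/2.
Yusuf has the largest value, 59/2, making it the main broker — the node through which the most shortest paths run.

Yusuf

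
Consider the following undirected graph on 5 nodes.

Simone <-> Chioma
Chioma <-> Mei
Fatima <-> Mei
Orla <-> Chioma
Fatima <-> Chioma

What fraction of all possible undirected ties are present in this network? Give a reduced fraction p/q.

There are 5 edges and 5 nodes, so the maximum possible is C(5,2) = 10.
Density = 5/10 = 1/2.

1/2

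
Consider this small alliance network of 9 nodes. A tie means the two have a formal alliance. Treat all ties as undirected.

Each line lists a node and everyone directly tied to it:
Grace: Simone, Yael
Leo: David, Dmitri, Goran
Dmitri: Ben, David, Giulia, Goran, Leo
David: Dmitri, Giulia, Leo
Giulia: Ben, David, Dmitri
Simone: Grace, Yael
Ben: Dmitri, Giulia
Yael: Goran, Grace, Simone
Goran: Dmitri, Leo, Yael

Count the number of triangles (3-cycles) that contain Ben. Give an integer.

Ben's neighbors: Dmitri and Giulia.
Neighbor pairs that are themselves tied: Ben–Dmitri–Giulia. Each forms one triangle with Ben, for 1 in total.

1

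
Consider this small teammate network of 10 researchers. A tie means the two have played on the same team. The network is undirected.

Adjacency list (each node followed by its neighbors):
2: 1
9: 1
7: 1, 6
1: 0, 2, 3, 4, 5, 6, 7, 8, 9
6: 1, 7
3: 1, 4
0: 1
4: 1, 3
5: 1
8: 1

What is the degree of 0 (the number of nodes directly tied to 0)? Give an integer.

1

0 is directly tied to 1. That is 1 neighbor, so the degree of 0 is 1.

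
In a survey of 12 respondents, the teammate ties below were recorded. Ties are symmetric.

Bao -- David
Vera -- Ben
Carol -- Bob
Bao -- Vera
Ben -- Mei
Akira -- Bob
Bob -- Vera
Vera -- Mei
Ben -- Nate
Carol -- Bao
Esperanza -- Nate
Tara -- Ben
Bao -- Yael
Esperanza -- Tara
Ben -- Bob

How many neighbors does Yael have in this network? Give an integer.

1

Yael is directly tied to Bao. That is 1 neighbor, so the degree of Yael is 1.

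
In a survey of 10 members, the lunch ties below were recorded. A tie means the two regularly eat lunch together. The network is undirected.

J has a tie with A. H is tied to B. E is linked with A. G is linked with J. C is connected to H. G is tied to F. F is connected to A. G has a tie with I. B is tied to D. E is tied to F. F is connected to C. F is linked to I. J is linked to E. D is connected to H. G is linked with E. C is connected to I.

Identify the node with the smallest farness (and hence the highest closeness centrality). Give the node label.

F

Farness (sum of distances to all others) for each node — A:20, B:27, C:16, D:27, E:19, F:15, G:19, H:20, I:17, J:24.
The smallest farness is 15, for F, so F has the highest closeness.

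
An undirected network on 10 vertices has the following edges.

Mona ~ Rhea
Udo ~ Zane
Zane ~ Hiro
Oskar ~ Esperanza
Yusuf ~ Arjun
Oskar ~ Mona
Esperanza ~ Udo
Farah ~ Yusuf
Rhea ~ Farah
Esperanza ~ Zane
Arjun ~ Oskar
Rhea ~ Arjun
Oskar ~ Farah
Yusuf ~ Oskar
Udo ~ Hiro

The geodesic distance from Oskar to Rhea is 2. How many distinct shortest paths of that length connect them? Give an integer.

The shortest distance is 2. The length-2 paths are: Oskar–Arjun–Rhea; Oskar–Mona–Rhea; Oskar–Farah–Rhea.
That gives 3 distinct shortest paths.

3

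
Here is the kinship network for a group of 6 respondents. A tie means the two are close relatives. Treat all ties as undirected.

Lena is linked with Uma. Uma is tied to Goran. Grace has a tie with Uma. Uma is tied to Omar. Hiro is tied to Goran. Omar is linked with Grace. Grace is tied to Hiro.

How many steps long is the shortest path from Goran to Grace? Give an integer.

2

One shortest route is Goran – Hiro – Grace, which uses 2 edges, and Goran and Grace are not directly tied, so nothing shorter exists. So d(Goran,Grace) = 2.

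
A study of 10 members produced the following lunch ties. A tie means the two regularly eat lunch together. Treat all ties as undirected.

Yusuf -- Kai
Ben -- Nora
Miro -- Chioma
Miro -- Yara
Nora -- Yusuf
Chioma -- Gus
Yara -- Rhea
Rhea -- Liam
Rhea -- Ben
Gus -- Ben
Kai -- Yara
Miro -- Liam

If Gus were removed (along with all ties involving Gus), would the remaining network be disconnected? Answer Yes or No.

No

Even without Gus, every remaining node can still reach every other (the residual graph is connected), so Gus is not a cut vertex.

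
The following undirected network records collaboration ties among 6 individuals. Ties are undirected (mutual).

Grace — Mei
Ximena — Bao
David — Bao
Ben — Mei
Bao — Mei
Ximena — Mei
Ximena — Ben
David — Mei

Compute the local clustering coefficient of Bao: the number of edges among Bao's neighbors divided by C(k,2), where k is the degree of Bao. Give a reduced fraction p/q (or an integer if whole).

Bao's neighbors: David, Mei, and Ximena (k = 3).
Possible neighbor pairs: C(3,2) = 3. Edges among them: David–Mei, Mei–Ximena → e = 2.
Clustering(Bao) = 2/3.

2/3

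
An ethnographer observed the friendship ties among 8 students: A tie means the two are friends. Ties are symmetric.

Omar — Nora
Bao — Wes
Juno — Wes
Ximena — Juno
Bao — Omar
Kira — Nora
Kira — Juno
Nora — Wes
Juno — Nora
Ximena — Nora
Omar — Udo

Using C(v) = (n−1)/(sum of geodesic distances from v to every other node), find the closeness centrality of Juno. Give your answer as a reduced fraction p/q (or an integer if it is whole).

Distances from Juno: Bao:2, Kira:1, Nora:1, Omar:2, Udo:3, Wes:1, Ximena:1. Sum = 11.
n = 8, so closeness = 7/11.

7/11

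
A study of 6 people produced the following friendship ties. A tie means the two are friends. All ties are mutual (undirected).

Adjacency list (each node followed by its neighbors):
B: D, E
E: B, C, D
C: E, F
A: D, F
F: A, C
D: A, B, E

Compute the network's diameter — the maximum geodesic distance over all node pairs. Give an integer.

Eccentricity of each node (its greatest distance to any other): A:2, B:3, C:2, D:2, E:2, F:3.
The maximum eccentricity is 3, realized for instance by the pair B–F via B – E – C – F. So the diameter is 3.

3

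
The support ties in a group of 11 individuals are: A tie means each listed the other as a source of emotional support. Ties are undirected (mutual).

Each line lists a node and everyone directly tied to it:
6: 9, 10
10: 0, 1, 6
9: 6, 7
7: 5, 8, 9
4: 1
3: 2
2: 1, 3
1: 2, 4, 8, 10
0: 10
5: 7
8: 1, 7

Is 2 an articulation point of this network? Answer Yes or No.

Yes

Removing 2 leaves {3} with no path to {0, 1, 4, 5, 6, 7, 8, 9, and 10}, so the network splits into 2 components. 2 is a cut vertex.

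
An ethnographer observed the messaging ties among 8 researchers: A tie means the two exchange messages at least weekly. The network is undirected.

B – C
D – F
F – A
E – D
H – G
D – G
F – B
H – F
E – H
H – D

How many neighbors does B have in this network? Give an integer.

2

B is directly tied to C and F. That is 2 neighbors, so the degree of B is 2.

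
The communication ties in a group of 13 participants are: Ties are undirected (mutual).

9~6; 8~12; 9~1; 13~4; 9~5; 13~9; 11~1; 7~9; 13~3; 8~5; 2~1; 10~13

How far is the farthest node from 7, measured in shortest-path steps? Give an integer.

4

Distances from 7: 1:2, 2:3, 3:3, 4:3, 5:2, 6:2, 8:3, 9:1, 10:3, 11:3, 12:4, 13:2.
The largest is 4 (to 12), so the eccentricity of 7 is 4.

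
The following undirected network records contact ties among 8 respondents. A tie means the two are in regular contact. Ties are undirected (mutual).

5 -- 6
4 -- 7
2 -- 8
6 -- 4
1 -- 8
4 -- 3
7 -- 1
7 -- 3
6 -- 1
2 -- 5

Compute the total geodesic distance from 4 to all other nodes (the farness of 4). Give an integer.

13

Distances from 4: 1:2, 2:3, 3:1, 5:2, 6:1, 7:1, 8:3.
Sum = 2 + 3 + 1 + 2 + 1 + 1 + 3 = 13.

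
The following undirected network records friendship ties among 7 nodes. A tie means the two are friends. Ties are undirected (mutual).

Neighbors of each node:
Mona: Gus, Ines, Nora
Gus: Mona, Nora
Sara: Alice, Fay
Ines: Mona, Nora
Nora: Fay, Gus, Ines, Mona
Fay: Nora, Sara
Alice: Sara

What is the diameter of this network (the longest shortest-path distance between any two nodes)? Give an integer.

Eccentricity of each node (its greatest distance to any other): Alice:4, Fay:2, Gus:4, Ines:4, Mona:4, Nora:3, Sara:3.
The maximum eccentricity is 4, realized for instance by the pair Alice–Mona via Alice – Sara – Fay – Nora – Mona. So the diameter is 4.

4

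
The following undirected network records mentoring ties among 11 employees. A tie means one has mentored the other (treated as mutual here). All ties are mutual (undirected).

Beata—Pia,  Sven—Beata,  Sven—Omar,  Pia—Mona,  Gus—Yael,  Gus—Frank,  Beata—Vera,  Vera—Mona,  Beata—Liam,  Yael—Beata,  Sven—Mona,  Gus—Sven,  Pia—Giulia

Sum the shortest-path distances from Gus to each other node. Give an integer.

22

Distances from Gus: Beata:2, Frank:1, Giulia:4, Liam:3, Mona:2, Omar:2, Pia:3, Sven:1, Vera:3, Yael:1.
Sum = 2 + 1 + 4 + 3 + 2 + 2 + 3 + 1 + 3 + 1 = 22.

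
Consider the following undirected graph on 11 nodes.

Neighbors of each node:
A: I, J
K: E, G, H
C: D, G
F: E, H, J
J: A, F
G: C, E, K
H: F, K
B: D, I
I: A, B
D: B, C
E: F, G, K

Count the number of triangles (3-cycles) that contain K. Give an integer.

1

K's neighbors: E, G, and H.
Neighbor pairs that are themselves tied: K–E–G. Each forms one triangle with K, for 1 in total.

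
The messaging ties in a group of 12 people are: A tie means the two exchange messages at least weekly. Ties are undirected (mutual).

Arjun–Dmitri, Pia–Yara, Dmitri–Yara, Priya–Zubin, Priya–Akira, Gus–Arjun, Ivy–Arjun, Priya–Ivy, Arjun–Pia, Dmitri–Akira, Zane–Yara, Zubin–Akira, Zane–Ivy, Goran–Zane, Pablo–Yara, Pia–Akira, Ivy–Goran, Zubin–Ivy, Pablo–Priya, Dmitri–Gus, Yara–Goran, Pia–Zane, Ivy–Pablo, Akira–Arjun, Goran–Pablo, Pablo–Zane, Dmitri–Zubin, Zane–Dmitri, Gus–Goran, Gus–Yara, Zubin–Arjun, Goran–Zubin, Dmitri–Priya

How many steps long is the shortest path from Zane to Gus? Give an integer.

2

One shortest route is Zane – Dmitri – Gus, which uses 2 edges, and Zane and Gus are not directly tied, so nothing shorter exists. So d(Zane,Gus) = 2.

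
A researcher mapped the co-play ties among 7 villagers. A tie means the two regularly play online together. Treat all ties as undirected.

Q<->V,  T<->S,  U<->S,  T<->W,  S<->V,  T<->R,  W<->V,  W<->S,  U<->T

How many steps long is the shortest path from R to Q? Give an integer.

4

One shortest route is R – T – W – V – Q, which uses 4 edges, and at distance 3 from R we only reach {V}, which does not include Q. So d(R,Q) = 4.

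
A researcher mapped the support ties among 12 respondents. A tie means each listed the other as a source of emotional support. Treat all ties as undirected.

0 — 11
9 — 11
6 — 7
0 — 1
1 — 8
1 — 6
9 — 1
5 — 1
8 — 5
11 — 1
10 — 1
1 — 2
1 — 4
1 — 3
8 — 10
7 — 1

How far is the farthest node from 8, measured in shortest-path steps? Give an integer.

Distances from 8: 0:2, 1:1, 2:2, 3:2, 4:2, 5:1, 6:2, 7:2, 9:2, 10:1, 11:2.
The largest is 2 (to 4, 3, 2, 11, 6, 9, 7, and 0), so the eccentricity of 8 is 2.

2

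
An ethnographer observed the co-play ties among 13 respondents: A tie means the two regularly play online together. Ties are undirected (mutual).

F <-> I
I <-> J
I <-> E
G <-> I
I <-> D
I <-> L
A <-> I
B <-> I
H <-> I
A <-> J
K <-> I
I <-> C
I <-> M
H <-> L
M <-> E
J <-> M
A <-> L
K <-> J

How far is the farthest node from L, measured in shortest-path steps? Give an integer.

2

Distances from L: A:1, B:2, C:2, D:2, E:2, F:2, G:2, H:1, I:1, J:2, K:2, M:2.
The largest is 2 (to M, J, G, D, C, F, E, B, and K), so the eccentricity of L is 2.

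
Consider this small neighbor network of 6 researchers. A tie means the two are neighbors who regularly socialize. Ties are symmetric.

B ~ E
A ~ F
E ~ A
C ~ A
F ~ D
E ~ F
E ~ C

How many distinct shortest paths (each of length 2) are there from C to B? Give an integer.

The shortest distance is 2, and the only length-2 path is C–E–B. So there is exactly 1 shortest path.

1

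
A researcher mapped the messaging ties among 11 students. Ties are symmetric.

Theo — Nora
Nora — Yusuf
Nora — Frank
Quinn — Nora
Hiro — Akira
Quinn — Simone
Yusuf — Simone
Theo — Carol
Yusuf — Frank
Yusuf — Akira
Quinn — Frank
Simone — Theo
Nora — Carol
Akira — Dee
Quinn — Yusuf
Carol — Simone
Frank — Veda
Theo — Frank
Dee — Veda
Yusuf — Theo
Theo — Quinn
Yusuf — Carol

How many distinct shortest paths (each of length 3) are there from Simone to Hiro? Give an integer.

The shortest distance is 3, and the only length-3 path is Simone–Yusuf–Akira–Hiro. So there is exactly 1 shortest path.

1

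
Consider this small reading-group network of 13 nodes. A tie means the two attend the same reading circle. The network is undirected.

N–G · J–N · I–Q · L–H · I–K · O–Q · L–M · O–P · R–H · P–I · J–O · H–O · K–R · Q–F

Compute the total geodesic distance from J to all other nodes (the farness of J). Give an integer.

Distances from J: F:3, G:2, H:2, I:3, K:4, L:3, M:4, N:1, O:1, P:2, Q:2, R:3.
Sum = 3 + 2 + 2 + 3 + 4 + 3 + 4 + 1 + 1 + 2 + 2 + 3 = 30.

30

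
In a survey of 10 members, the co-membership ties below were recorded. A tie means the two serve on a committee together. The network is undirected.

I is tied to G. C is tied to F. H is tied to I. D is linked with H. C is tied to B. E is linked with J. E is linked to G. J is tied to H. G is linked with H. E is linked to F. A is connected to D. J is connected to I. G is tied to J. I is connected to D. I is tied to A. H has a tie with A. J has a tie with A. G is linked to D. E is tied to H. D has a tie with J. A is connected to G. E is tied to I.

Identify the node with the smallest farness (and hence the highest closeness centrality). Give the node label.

Farness (sum of distances to all others) for each node — A:19, B:32, C:24, D:19, E:14, F:18, G:15, H:15, I:15, J:15.
The smallest farness is 14, for E, so E has the highest closeness.

E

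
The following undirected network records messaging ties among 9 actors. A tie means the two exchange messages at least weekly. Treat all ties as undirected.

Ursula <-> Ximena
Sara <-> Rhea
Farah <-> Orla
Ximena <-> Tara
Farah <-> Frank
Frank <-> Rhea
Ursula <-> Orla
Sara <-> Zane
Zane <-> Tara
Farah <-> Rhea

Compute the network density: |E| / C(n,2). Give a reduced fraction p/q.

There are 10 edges and 9 nodes, so the maximum possible is C(9,2) = 36.
Density = 10/36 = 5/18.

5/18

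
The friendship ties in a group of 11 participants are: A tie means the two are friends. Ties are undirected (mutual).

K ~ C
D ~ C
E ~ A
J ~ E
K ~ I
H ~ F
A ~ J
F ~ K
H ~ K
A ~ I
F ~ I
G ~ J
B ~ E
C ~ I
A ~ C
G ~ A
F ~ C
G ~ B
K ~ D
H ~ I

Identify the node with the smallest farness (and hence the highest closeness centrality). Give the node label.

A

Farness (sum of distances to all others) for each node — A:15, B:28, C:16, D:23, E:21, F:21, G:21, H:22, I:16, J:21, K:20.
The smallest farness is 15, for A, so A has the highest closeness.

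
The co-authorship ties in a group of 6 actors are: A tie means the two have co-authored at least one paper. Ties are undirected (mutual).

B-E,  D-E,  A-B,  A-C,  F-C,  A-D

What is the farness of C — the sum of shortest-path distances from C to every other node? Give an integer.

9

Distances from C: A:1, B:2, D:2, E:3, F:1.
Sum = 1 + 2 + 2 + 3 + 1 = 9.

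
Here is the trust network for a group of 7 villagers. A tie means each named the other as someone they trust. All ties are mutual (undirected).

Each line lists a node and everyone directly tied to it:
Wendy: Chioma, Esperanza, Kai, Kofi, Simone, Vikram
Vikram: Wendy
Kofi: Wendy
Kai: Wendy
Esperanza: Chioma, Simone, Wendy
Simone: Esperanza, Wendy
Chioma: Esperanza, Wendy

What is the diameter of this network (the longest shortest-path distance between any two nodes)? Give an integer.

2

Eccentricity of each node (its greatest distance to any other): Chioma:2, Esperanza:2, Kai:2, Kofi:2, Simone:2, Vikram:2, Wendy:1.
The maximum eccentricity is 2, realized for instance by the pair Kai–Vikram via Kai – Wendy – Vikram. So the diameter is 2.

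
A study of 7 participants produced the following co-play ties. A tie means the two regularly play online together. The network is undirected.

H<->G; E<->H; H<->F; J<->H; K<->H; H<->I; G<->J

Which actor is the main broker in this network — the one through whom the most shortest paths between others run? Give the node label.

H

Unnormalized betweenness of each node: E:0, F:0, G:0, H:14, I:0, J:0, K:0.
H has the largest value, 14, making it the main broker — the node through which the most shortest paths run.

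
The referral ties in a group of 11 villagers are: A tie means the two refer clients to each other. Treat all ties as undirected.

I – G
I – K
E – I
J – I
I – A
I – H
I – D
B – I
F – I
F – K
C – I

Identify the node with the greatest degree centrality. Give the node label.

Degrees — A:1, B:1, C:1, D:1, E:1, F:2, G:1, H:1, I:10, J:1, K:2.
The maximum is 10, attained only by I.

I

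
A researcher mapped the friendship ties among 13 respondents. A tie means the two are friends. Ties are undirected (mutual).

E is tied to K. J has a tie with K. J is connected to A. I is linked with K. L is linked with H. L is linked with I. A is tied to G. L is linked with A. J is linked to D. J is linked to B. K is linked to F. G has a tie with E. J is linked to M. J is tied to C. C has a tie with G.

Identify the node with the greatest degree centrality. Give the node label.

J

Degrees — A:3, B:1, C:2, D:1, E:2, F:1, G:3, H:1, I:2, J:6, K:4, L:3, M:1.
The maximum is 6, attained only by J.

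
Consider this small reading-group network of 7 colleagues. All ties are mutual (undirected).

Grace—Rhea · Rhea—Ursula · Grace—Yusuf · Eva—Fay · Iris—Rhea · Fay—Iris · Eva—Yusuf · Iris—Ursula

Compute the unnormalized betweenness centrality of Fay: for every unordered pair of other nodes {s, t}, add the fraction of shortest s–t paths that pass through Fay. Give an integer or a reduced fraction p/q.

3

Pairs whose geodesics pass through Fay — Yusuf–Iris: 1/2; Rhea–Eva: 1/2; Ursula–Eva: 1; Iris–Eva: 1.
All other pairs contribute 0.
Summing the contributions gives betweenness(Fay) = 3.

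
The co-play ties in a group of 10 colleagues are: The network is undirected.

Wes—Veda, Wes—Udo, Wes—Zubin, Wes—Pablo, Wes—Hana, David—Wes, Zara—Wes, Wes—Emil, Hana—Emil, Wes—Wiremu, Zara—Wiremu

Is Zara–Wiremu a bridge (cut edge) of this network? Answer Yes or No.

No

Even without that edge, Zara still reaches Wiremu via Zara – Wes – Wiremu, so the network stays connected. Not a bridge.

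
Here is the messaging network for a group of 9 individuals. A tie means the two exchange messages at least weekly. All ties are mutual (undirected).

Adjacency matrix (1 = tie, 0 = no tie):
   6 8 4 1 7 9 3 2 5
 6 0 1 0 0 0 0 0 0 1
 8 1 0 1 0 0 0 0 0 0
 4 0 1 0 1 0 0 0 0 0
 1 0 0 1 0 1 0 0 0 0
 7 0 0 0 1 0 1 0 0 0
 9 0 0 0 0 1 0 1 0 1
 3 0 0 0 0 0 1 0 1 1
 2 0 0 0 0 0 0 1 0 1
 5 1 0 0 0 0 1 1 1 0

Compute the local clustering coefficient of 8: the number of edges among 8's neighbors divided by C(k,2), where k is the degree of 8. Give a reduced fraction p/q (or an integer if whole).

8's neighbors: 4 and 6 (k = 2).
Possible neighbor pairs: C(2,2) = 1. Edges among them: none → e = 0.
Clustering(8) = 0/1.

0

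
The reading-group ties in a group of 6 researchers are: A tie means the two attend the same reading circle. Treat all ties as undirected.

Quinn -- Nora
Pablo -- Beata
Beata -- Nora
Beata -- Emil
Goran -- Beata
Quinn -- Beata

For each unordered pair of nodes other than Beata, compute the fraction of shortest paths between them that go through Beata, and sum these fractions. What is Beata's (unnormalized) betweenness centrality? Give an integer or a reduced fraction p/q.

Pairs whose geodesics pass through Beata — Goran–Pablo: 1; Goran–Quinn: 1; Goran–Nora: 1; Goran–Emil: 1; Pablo–Quinn: 1; Pablo–Nora: 1; Pablo–Emil: 1; Quinn–Emil: 1; Nora–Emil: 1.
All other pairs contribute 0.
Summing the contributions gives betweenness(Beata) = 9.

9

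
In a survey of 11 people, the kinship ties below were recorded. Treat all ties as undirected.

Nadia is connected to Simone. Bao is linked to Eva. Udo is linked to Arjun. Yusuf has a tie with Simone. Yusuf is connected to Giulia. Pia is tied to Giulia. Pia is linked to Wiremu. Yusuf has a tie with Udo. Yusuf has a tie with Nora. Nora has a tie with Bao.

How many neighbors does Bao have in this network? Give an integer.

Bao is directly tied to Eva and Nora. That is 2 neighbors, so the degree of Bao is 2.

2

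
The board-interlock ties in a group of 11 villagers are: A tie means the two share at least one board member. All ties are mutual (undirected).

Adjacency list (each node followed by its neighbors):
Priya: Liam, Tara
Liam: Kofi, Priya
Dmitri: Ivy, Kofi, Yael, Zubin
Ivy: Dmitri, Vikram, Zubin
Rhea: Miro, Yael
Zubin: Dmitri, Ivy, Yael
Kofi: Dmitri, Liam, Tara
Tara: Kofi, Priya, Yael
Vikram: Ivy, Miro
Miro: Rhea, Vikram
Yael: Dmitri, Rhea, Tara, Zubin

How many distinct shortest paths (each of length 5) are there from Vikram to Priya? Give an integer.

The shortest distance is 5. The length-5 paths are: Vikram–Miro–Rhea–Yael–Tara–Priya; Vikram–Ivy–Dmitri–Yael–Tara–Priya; Vikram–Ivy–Zubin–Yael–Tara–Priya; Vikram–Ivy–Dmitri–Kofi–Tara–Priya; Vikram–Ivy–Dmitri–Kofi–Liam–Priya.
That gives 5 distinct shortest paths.

5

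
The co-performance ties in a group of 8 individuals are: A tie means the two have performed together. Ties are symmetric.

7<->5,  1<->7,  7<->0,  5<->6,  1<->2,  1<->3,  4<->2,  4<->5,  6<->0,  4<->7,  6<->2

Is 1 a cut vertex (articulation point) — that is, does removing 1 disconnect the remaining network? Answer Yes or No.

Removing 1 leaves {0, 2, 4, 5, 6, and 7} with no path to {3}, so the network splits into 2 components. 1 is a cut vertex.

Yes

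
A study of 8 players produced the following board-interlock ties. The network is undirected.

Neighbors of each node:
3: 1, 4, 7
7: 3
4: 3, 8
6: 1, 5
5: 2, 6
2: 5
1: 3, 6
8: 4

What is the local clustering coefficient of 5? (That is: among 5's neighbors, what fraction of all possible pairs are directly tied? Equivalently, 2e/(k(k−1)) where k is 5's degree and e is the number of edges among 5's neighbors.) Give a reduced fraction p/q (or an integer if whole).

5's neighbors: 2 and 6 (k = 2).
Possible neighbor pairs: C(2,2) = 1. Edges among them: none → e = 0.
Clustering(5) = 0/1.

0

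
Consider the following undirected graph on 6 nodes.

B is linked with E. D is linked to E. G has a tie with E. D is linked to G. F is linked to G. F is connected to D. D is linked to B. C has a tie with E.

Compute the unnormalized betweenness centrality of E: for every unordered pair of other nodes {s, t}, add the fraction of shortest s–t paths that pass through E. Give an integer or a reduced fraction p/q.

Pairs whose geodesics pass through E — F–C: 2/2; G–C: 1; G–B: 1/2; C–B: 1; C–D: 1.
All other pairs contribute 0.
Summing the contributions gives betweenness(E) = 9/2.

9/2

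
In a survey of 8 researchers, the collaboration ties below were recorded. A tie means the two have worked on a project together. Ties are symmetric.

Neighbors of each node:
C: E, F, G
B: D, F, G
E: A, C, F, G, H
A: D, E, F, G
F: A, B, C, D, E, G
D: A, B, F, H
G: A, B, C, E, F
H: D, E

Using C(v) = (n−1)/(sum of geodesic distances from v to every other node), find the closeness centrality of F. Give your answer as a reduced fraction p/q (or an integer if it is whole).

7/8

Distances from F: A:1, B:1, C:1, D:1, E:1, G:1, H:2. Sum = 8.
n = 8, so closeness = 7/8.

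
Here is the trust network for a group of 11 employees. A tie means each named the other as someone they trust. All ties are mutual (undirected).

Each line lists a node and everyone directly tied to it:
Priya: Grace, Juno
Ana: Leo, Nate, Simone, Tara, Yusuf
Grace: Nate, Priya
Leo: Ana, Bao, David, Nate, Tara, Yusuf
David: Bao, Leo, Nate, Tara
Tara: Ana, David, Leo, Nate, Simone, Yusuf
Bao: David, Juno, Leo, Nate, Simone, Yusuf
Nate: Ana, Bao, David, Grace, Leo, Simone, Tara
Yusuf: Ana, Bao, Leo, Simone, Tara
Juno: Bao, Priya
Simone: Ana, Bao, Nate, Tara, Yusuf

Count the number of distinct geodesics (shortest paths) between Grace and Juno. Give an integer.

1

The shortest distance is 2, and the only length-2 path is Grace–Priya–Juno. So there is exactly 1 shortest path.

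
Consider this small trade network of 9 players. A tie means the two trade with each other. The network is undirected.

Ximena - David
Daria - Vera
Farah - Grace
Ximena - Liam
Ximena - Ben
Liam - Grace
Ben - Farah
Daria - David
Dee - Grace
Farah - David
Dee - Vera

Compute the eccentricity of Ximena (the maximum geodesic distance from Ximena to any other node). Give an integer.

Distances from Ximena: Ben:1, Daria:2, David:1, Dee:3, Farah:2, Grace:2, Liam:1, Vera:3.
The largest is 3 (to Dee and Vera), so the eccentricity of Ximena is 3.

3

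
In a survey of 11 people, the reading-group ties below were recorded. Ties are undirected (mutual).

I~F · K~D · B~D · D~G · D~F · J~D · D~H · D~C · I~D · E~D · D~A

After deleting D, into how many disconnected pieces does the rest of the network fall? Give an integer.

Without D, the remaining ties split the others into: {C}; {A}; {F, I}; {J}; {G}; {B}; {H}; {E}; {K}.
That's 9 separate components.

9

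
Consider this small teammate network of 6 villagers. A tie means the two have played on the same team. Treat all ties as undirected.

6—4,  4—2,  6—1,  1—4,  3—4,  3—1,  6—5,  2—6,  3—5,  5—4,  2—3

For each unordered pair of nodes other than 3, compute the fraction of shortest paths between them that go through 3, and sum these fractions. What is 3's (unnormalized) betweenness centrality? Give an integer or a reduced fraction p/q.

1

Pairs whose geodesics pass through 3 — 2–5: 1/3; 2–1: 1/3; 5–1: 1/3.
All other pairs contribute 0.
Summing the contributions gives betweenness(3) = 1.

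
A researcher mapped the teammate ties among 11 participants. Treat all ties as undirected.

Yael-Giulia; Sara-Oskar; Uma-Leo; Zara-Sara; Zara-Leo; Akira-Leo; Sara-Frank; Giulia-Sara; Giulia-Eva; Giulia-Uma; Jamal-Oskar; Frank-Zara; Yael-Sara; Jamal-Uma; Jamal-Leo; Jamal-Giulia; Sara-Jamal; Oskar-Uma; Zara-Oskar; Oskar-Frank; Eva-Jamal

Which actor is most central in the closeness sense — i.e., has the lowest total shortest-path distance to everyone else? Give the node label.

Farness (sum of distances to all others) for each node — Akira:26, Eva:21, Frank:19, Giulia:16, Jamal:14, Leo:17, Oskar:16, Sara:15, Uma:16, Yael:21, Zara:17.
The smallest farness is 14, for Jamal, so Jamal has the highest closeness.

Jamal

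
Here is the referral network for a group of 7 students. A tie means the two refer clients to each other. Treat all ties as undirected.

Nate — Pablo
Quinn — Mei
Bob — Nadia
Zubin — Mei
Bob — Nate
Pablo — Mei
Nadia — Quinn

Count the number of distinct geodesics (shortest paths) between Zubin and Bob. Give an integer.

The shortest distance is 4. The length-4 paths are: Zubin–Mei–Pablo–Nate–Bob; Zubin–Mei–Quinn–Nadia–Bob.
That gives 2 distinct shortest paths.

2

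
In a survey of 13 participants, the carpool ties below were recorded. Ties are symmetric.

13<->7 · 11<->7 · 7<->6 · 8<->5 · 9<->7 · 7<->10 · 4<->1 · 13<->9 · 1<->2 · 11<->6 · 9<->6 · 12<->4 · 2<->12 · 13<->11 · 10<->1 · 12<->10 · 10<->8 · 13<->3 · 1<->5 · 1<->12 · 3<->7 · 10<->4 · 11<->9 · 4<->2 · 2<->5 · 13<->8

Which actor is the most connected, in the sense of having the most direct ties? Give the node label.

Degrees — 1:5, 2:4, 3:2, 4:4, 5:3, 6:3, 7:6, 8:3, 9:4, 10:5, 11:4, 12:4, 13:5.
The maximum is 6, attained only by 7.

7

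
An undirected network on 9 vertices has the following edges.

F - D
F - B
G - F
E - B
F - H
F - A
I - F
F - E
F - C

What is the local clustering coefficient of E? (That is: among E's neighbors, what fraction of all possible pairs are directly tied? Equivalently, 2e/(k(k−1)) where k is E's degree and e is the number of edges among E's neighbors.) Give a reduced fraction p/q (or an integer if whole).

1

E's neighbors: B and F (k = 2).
Possible neighbor pairs: C(2,2) = 1. Edges among them: B–F → e = 1.
Clustering(E) = 1/1.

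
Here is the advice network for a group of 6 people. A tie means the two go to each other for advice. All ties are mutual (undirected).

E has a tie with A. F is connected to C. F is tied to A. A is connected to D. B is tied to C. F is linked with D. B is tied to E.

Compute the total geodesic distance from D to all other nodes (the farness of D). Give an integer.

Distances from D: A:1, B:3, C:2, E:2, F:1.
Sum = 1 + 3 + 2 + 2 + 1 = 9.

9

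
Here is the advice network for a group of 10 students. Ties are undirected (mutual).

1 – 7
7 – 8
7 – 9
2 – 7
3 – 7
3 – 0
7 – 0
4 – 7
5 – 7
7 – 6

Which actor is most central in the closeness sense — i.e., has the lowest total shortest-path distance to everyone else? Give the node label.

Farness (sum of distances to all others) for each node — 0:16, 1:17, 2:17, 3:16, 4:17, 5:17, 6:17, 7:9, 8:17, 9:17.
The smallest farness is 9, for 7, so 7 has the highest closeness.

7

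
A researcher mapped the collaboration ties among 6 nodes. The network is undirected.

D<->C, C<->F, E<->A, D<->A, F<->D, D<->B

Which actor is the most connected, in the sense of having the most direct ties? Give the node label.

Degrees — A:2, B:1, C:2, D:4, E:1, F:2.
The maximum is 4, attained only by D.

D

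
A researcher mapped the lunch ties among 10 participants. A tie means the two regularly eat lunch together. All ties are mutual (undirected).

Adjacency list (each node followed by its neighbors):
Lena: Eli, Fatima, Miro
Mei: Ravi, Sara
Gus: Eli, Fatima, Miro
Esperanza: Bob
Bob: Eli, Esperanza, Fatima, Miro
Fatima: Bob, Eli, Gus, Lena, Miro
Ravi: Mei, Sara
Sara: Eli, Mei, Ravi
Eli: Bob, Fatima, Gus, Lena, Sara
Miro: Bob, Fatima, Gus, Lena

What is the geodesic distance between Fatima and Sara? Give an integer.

2

One shortest route is Fatima – Eli – Sara, which uses 2 edges, and Fatima and Sara are not directly tied, so nothing shorter exists. So d(Fatima,Sara) = 2.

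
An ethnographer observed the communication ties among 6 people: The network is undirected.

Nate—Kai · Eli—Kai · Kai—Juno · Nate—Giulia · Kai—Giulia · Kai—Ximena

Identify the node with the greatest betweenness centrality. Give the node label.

Unnormalized betweenness of each node: Eli:0, Giulia:0, Juno:0, Kai:9, Nate:0, Ximena:0.
Kai has the largest value, 9, making it the main broker — the node through which the most shortest paths run.

Kai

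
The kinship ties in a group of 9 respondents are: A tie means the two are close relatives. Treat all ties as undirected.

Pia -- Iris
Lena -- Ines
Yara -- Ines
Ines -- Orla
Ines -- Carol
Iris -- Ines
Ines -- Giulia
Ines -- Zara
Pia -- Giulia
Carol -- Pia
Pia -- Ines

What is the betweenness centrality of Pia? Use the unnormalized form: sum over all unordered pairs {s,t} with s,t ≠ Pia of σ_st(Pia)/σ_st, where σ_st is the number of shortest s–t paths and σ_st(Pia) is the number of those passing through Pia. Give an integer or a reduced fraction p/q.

Pairs whose geodesics pass through Pia — Carol–Giulia: 1/2; Carol–Iris: 1/2; Giulia–Iris: 1/2.
All other pairs contribute 0.
Summing the contributions gives betweenness(Pia) = 3/2.

3/2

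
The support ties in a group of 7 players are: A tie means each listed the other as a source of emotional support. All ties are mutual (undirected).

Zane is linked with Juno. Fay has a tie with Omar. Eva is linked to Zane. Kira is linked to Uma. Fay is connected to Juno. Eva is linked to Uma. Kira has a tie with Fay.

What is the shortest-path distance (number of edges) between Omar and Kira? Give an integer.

One shortest route is Omar – Fay – Kira, which uses 2 edges, and Omar and Kira are not directly tied, so nothing shorter exists. So d(Omar,Kira) = 2.

2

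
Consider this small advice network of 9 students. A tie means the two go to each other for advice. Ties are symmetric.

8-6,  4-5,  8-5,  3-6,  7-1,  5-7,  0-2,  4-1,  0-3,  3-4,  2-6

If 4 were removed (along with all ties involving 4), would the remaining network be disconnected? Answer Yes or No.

Even without 4, every remaining node can still reach every other (the residual graph is connected), so 4 is not a cut vertex.

No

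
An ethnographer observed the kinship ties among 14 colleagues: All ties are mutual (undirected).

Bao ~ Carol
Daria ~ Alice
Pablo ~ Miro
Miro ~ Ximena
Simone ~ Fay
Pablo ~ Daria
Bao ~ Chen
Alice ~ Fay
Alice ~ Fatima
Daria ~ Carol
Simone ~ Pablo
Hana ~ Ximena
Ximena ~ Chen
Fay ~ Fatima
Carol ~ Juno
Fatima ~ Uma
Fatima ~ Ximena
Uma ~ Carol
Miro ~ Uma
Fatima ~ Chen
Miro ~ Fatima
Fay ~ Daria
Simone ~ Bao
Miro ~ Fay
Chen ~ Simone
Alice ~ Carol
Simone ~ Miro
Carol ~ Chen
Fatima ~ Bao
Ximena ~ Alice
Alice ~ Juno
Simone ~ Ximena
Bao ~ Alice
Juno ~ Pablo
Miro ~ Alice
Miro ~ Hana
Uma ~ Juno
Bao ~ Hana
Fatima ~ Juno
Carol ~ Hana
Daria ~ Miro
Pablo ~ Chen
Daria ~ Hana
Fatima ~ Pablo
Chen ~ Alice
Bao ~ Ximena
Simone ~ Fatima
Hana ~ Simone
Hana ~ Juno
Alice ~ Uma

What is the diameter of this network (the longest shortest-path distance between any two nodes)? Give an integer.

Eccentricity of each node (its greatest distance to any other): Alice:2, Bao:2, Carol:2, Chen:2, Daria:2, Fatima:2, Fay:2, Hana:2, Juno:2, Miro:2, Pablo:2, Simone:2, Uma:2, Ximena:2.
The maximum eccentricity is 2, realized for instance by the pair Pablo–Bao via Pablo – Chen – Bao. So the diameter is 2.

2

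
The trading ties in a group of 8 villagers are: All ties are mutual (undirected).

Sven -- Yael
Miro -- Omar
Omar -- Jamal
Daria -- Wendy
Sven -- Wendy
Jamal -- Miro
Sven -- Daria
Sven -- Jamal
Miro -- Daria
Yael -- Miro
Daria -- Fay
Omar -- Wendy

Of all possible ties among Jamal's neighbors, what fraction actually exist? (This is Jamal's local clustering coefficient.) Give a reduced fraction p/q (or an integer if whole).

1/3

Jamal's neighbors: Miro, Omar, and Sven (k = 3).
Possible neighbor pairs: C(3,2) = 3. Edges among them: Miro–Omar → e = 1.
Clustering(Jamal) = 1/3.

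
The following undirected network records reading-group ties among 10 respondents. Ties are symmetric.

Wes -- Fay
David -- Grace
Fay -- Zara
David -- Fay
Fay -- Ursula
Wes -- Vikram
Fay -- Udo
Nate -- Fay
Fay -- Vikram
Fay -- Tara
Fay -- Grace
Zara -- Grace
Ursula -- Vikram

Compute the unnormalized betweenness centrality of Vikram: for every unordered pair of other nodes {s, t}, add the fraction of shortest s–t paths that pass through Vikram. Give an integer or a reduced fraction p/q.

Pairs whose geodesics pass through Vikram — Ursula–Wes: 1/2.
All other pairs contribute 0.
Summing the contributions gives betweenness(Vikram) = 1/2.

1/2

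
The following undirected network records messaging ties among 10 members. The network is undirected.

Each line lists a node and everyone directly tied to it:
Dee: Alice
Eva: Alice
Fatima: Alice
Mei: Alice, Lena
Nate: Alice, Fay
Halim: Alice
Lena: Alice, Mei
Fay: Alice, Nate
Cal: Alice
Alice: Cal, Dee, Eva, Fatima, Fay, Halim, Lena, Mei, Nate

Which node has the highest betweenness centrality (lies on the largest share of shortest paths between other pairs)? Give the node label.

Unnormalized betweenness of each node: Alice:34, Cal:0, Dee:0, Eva:0, Fatima:0, Fay:0, Halim:0, Lena:0, Mei:0, Nate:0.
Alice has the largest value, 34, making it the main broker — the node through which the most shortest paths run.

Alice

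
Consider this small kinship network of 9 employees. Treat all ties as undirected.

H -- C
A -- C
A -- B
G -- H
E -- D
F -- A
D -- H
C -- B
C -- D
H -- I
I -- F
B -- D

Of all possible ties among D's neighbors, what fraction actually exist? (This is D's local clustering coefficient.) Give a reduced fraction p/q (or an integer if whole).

1/3

D's neighbors: B, C, E, and H (k = 4).
Possible neighbor pairs: C(4,2) = 6. Edges among them: B–C, C–H → e = 2.
Clustering(D) = 2/6 = 1/3.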